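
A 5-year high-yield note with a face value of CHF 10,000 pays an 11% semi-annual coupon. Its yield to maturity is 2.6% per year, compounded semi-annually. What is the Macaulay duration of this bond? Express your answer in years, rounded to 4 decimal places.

4.1514 years

Periodic yield y = 0.013. Discount each cash flow and weight by its period:
  t   CF        PV=CF/(1+0.013)^t    t·PV
  1       550.00       542.9418       542.9418
  2       550.00       535.9741     1,071.9482
  3       550.00       529.0958     1,587.2875
  4       550.00       522.3059     2,089.2235
  5       550.00       515.6030     2,578.0152
  6       550.00       508.9862     3,053.9173
  7       550.00       502.4543     3,517.1801
  8       550.00       496.0062     3,968.0498
  9       550.00       489.6409     4,406.7680
  10   10,550.00     9,271.6709    92,716.7086
  Σ                 13,914.6791   115,532.0400
Price P = Σ PV = 13,914.6791.
Macaulay duration = Σ(t·PV) / P = 115,532.0400 / 13,914.6791 = 8.30289 half-year periods.
In years: 8.30289 / 2 = 4.15144 years.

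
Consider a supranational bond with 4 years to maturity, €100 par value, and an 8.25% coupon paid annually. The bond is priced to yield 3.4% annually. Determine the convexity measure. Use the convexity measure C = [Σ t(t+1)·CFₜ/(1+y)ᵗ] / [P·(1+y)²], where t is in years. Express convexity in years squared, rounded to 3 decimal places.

16.235

With y = 0.034:
  t   CF        PV=CF/(1+0.034)^t    t·PV        t(t+1)·PV
  1         8.25         7.9787         7.9787          15.9574
  2         8.25         7.7164        15.4327          46.2982
  3         8.25         7.4626        22.3879          89.5516
  4       108.25        94.6991       378.7963       1,893.9816
  Σ                    117.8568       424.5957       2,045.7889
P = 117.8568.
Convexity = Σ t(t+1)·PV / [P·(1+y)²] = 2,045.7889 / (117.8568 × 1.069156) = 16.23548.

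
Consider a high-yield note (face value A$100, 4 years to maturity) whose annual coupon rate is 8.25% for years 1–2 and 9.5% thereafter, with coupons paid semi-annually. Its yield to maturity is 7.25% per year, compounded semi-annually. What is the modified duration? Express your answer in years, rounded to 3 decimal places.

Periodic yield y = 0.03625. First find Macaulay duration:
  t   CF        PV=CF/(1+0.03625)^t    t·PV
  1        4.125         3.9807         3.9807
  2        4.125         3.8414         7.6829
  3        4.125         3.7071        11.1212
  4        4.125         3.5774        14.3095
  5        4.750         3.9753        19.8765
  6        4.750         3.8362        23.0175
  7        4.750         3.7020        25.9143
  8      104.750        78.7839       630.2715
  Σ                    105.4041       736.1742
P = 105.4041; Macaulay duration = 736.1742 / 105.4041 = 6.98430 half-year periods = 3.49215 years.
Modified duration = D_Mac / (1 + y) = 3.49215 / 1.03625 = 3.36999 years.

3.370 years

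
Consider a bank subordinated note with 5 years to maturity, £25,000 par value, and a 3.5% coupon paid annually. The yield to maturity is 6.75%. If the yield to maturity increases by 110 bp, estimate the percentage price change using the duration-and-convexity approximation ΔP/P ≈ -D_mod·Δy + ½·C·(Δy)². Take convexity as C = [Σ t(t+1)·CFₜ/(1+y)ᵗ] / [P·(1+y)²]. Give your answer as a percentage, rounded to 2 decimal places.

With y = 0.0675:
  t   CF        PV=CF/(1+0.0675)^t    t·PV        t(t+1)·PV
  1       875.00       819.6721       819.6721       1,639.3443
  2       875.00       767.8427     1,535.6855       4,607.0565
  3       875.00       719.2906     2,157.8719       8,631.4875
  4       875.00       673.8086     2,695.2342      13,476.1710
  5    25,875.00    18,665.5564    93,327.7819     559,966.6916
  Σ                 21,646.1704   100,536.2456     588,320.7509
P = 21,646.1704; D_Mac = 4.64453 yrs; D_mod = 4.35085 yrs; C = 23.85049.
Duration effect: -4.35085 × (+0.011) = -0.047859
Convexity effect: 0.5 × 23.85049 × (0.011)² = +0.0014430
ΔP/P ≈ -0.047859 + 0.0014430 = -0.046416 = -4.6416%.

-4.64%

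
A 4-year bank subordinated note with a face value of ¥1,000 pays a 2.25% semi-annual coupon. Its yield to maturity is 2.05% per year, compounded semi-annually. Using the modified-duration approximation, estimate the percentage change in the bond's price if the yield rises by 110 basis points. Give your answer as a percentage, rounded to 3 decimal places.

Periodic yield y = 0.01025. Modified duration first:
  t   CF        PV=CF/(1+0.01025)^t    t·PV
  1        11.25        11.1359        11.1359
  2        11.25        11.0229        22.0457
  3        11.25        10.9110        32.7331
  4        11.25        10.8003        43.2013
  5        11.25        10.6908        53.4538
  6        11.25        10.5823        63.4937
  7        11.25        10.4749        73.3244
  8     1,011.25       932.0252     7,456.2017
  Σ                  1,007.6433     7,755.5896
P = 1,007.6433; D_Mac = 7.69676 half-year periods = 3.84838 yrs; D_mod = 3.84838/(1+0.01025) = 3.80933 yrs.
ΔP/P ≈ -D_mod · Δy = -3.80933 × (+0.011) = -0.041903 = -4.1903%.

-4.190%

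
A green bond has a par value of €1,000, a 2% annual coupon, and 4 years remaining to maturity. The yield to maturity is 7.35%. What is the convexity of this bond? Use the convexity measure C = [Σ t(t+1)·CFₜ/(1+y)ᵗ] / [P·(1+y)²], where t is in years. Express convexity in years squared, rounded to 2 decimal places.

16.61

With y = 0.0735:
  t   CF        PV=CF/(1+0.0735)^t    t·PV        t(t+1)·PV
  1        20.00        18.6306        18.6306          37.2613
  2        20.00        17.3551        34.7101         104.1303
  3        20.00        16.1668        48.5004         194.0015
  4     1,020.00       768.0544     3,072.2176      15,361.0878
  Σ                    820.2069     3,174.0587      15,696.4809
P = 820.2069.
Convexity = Σ t(t+1)·PV / [P·(1+y)²] = 15,696.4809 / (820.2069 × 1.152402) = 16.60637.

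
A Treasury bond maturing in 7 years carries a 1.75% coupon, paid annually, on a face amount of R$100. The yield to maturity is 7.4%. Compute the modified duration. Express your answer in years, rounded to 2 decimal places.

Periodic yield y = 0.074. First find Macaulay duration:
  t   CF        PV=CF/(1+0.074)^t    t·PV
  1         1.75         1.6294         1.6294
  2         1.75         1.5172         3.0343
  3         1.75         1.4126         4.2379
  4         1.75         1.3153         5.2612
  5         1.75         1.2247         6.1233
  6         1.75         1.1403         6.8417
  7       101.75        61.7312       432.1181
  Σ                     69.9706       459.2459
P = 69.9706; Macaulay duration = 459.2459 / 69.9706 = 6.56341 years.
Modified duration = D_Mac / (1 + y) = 6.56341 / 1.074 = 6.11119 years.

6.11 years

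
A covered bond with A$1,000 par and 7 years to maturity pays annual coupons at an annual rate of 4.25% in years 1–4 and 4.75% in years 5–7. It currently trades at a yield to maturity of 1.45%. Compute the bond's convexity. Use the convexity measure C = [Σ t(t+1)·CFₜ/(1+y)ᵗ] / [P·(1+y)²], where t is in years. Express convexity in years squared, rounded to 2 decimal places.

With y = 0.0145:
  t   CF        PV=CF/(1+0.0145)^t    t·PV        t(t+1)·PV
  1        42.50        41.8926        41.8926          83.7851
  2        42.50        41.2938        82.5876         247.7628
  3        42.50        40.7036       122.1108         488.4431
  4        42.50        40.1218       160.4873         802.4366
  5        47.50        44.2011       221.0056       1,326.0338
  6        47.50        43.5694       261.4162       1,829.9136
  7     1,047.50       947.0866     6,629.6059      53,036.8472
  Σ                  1,198.8688     7,519.1060      57,815.2223
P = 1,198.8688.
Convexity = Σ t(t+1)·PV / [P·(1+y)²] = 57,815.2223 / (1,198.8688 × 1.029210) = 46.85613.

46.86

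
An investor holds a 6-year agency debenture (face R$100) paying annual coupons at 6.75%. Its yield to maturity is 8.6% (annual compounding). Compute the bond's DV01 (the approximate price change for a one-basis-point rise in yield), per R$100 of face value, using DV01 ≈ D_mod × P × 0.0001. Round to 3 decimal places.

Periodic yield y = 0.086.
  t   CF        PV=CF/(1+0.086)^t    t·PV
  1         6.75         6.2155         6.2155
  2         6.75         5.7233        11.4465
  3         6.75         5.2700        15.8101
  4         6.75         4.8527        19.4108
  5         6.75         4.4684        22.3421
  6       106.75        65.0712       390.4273
  Σ                     91.6011       465.6524
P = 91.6011; D_Mac = 5.08348 yrs; D_mod = 4.68092 yrs.
DV01 ≈ 4.68092 × 91.6011 × 0.0001 = 0.042878.

R$0.043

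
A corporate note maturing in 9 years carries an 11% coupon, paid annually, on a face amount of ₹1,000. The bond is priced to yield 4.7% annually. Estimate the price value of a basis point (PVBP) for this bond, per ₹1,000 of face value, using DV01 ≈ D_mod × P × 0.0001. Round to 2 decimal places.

₹0.92

Periodic yield y = 0.047.
  t   CF        PV=CF/(1+0.047)^t    t·PV
  1       110.00       105.0621       105.0621
  2       110.00       100.3458       200.6917
  3       110.00        95.8413       287.5239
  4       110.00        91.5390       366.1558
  5       110.00        87.4298       437.1488
  6       110.00        83.5050       501.0301
  7       110.00        79.7565       558.2953
  8       110.00        76.1762       609.4095
  9     1,110.00       734.1805     6,607.6245
  Σ                  1,453.8361     9,672.9416
P = 1,453.8361; D_Mac = 6.65339 yrs; D_mod = 6.35472 yrs.
DV01 ≈ 6.35472 × 1,453.8361 × 0.0001 = 0.923872.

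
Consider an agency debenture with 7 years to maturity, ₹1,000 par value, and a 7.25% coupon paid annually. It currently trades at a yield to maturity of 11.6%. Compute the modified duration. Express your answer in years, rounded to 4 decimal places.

4.9815 years

Periodic yield y = 0.116. First find Macaulay duration:
  t   CF        PV=CF/(1+0.116)^t    t·PV
  1        72.50        64.9642        64.9642
  2        72.50        58.2116       116.4232
  3        72.50        52.1609       156.4828
  4        72.50        46.7392       186.9568
  5        72.50        41.8810       209.4050
  6        72.50        37.5278       225.1667
  7     1,072.50       497.4483     3,482.1380
  Σ                    798.9330     4,441.5366
P = 798.9330; Macaulay duration = 4,441.5366 / 798.9330 = 5.55934 years.
Modified duration = D_Mac / (1 + y) = 5.55934 / 1.116 = 4.98148 years.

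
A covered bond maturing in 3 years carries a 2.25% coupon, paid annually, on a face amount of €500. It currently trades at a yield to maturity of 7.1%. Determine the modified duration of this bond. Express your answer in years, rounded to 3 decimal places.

Periodic yield y = 0.071. First find Macaulay duration:
  t   CF        PV=CF/(1+0.071)^t    t·PV
  1        11.25        10.5042        10.5042
  2        11.25         9.8078        19.6157
  3       511.25       416.1644     1,248.4931
  Σ                    436.4764     1,278.6130
P = 436.4764; Macaulay duration = 1,278.6130 / 436.4764 = 2.92940 years.
Modified duration = D_Mac / (1 + y) = 2.92940 / 1.071 = 2.73520 years.

2.735 years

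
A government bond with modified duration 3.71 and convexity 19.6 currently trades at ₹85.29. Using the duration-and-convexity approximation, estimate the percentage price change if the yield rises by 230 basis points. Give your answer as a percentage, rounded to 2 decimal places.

-8.01%

Duration effect: -D_mod·Δy = -3.71 × (+0.023) = -0.085330
Convexity effect: ½·C·(Δy)² = 0.5 × 19.6 × (0.023)² = +0.0051842
ΔP/P ≈ -0.085330 + 0.0051842 = -0.0801458
= -8.01458%.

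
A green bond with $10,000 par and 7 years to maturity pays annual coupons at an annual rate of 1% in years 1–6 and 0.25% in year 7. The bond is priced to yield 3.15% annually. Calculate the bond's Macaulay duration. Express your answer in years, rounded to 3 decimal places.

Periodic yield y = 0.0315. Discount each cash flow and weight by its year:
  t   CF        PV=CF/(1+0.0315)^t    t·PV
  1       100.00        96.9462        96.9462
  2       100.00        93.9856       187.9713
  3       100.00        91.1155       273.3465
  4       100.00        88.3330       353.3321
  5       100.00        85.6355       428.1775
  6       100.00        83.0204       498.1222
  7    10,025.00     8,068.6292    56,480.4041
  Σ                  8,607.6654    58,318.2998
Price P = Σ PV = 8,607.6654.
Macaulay duration = Σ(t·PV) / P = 58,318.2998 / 8,607.6654 = 6.77516 years.

6.775 years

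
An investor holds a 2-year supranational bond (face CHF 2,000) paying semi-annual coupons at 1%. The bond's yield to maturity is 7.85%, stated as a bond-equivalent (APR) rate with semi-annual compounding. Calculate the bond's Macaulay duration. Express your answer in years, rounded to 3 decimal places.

Periodic yield y = 0.03925. Discount each cash flow and weight by its period:
  t   CF        PV=CF/(1+0.03925)^t    t·PV
  1        10.00         9.6223         9.6223
  2        10.00         9.2589        18.5178
  3        10.00         8.9092        26.7277
  4     2,010.00     1,723.1216     6,892.4864
  Σ                  1,750.9121     6,947.3542
Price P = Σ PV = 1,750.9121.
Macaulay duration = Σ(t·PV) / P = 6,947.3542 / 1,750.9121 = 3.96785 half-year periods.
In years: 3.96785 / 2 = 1.98392 years.

1.984 years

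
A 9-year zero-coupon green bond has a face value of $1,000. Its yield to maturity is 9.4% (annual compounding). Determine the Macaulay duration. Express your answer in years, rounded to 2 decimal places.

A zero-coupon bond has a single cash flow at maturity, so its Macaulay duration equals its maturity: 9 years.

9.00 years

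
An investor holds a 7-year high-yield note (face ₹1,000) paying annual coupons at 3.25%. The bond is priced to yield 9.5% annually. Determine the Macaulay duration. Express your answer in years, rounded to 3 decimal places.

6.217 years

Periodic yield y = 0.095. Discount each cash flow and weight by its year:
  t   CF        PV=CF/(1+0.095)^t    t·PV
  1        32.50        29.6804        29.6804
  2        32.50        27.1054        54.2107
  3        32.50        24.7538        74.2613
  4        32.50        22.6062        90.4247
  5        32.50        20.6449       103.2245
  6        32.50        18.8538       113.1227
  7     1,032.50       547.0049     3,829.0344
  Σ                    690.6492     4,293.9586
Price P = Σ PV = 690.6492.
Macaulay duration = Σ(t·PV) / P = 4,293.9586 / 690.6492 = 6.21728 years.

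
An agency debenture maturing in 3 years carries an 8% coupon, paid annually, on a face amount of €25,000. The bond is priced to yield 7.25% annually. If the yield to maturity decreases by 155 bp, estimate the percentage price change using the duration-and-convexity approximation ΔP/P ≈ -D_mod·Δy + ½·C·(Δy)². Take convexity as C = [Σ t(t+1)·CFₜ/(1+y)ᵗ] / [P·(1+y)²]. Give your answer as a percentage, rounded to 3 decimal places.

+4.139%

With y = 0.0725:
  t   CF        PV=CF/(1+0.0725)^t    t·PV        t(t+1)·PV
  1     2,000.00     1,864.8019     1,864.8019       3,729.6037
  2     2,000.00     1,738.7430     3,477.4860      10,432.4580
  3    27,000.00    21,886.2755    65,658.8265     262,635.3059
  Σ                 25,489.8204    71,001.1143     276,797.3676
P = 25,489.8204; D_Mac = 2.78547 yrs; D_mod = 2.59717 yrs; C = 9.44062.
Duration effect: -2.59717 × (-0.0155) = +0.040256
Convexity effect: 0.5 × 9.44062 × (-0.0155)² = +0.0011341
ΔP/P ≈ +0.040256 + 0.0011341 = +0.041390 = +4.1390%.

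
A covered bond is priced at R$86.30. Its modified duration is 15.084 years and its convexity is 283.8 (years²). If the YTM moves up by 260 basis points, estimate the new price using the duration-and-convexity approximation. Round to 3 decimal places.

R$60.733

Duration effect: -D_mod·Δy = -15.084 × (+0.026) = -0.392184
Convexity effect: ½·C·(Δy)² = 0.5 × 283.8 × (0.026)² = +0.0959244
ΔP/P ≈ -0.392184 + 0.0959244 = -0.2962596
New price ≈ 86.30 × (1 - 0.2962596) = 60.73279652.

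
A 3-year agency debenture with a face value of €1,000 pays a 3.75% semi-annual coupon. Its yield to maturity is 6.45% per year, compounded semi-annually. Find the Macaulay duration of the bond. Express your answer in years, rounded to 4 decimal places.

Periodic yield y = 0.03225. Discount each cash flow and weight by its period:
  t   CF        PV=CF/(1+0.03225)^t    t·PV
  1        18.75        18.1642        18.1642
  2        18.75        17.5967        35.1934
  3        18.75        17.0469        51.1408
  4        18.75        16.5144        66.0574
  5        18.75        15.9984        79.9920
  6     1,018.75       842.0895     5,052.5372
  Σ                    927.4102     5,303.0852
Price P = Σ PV = 927.4102.
Macaulay duration = Σ(t·PV) / P = 5,303.0852 / 927.4102 = 5.71817 half-year periods.
In years: 5.71817 / 2 = 2.85908 years.

2.8591 years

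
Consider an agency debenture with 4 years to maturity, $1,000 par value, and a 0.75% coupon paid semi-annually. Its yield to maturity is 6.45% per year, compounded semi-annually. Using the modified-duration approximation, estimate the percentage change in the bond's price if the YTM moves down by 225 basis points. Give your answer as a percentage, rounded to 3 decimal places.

Periodic yield y = 0.03225. Modified duration first:
  t   CF        PV=CF/(1+0.03225)^t    t·PV
  1         3.75         3.6328         3.6328
  2         3.75         3.5193         7.0387
  3         3.75         3.4094        10.2282
  4         3.75         3.3029        13.2115
  5         3.75         3.1997        15.9984
  6         3.75         3.0997        18.5983
  7         3.75         3.0029        21.0201
  8     1,003.75       778.6574     6,229.2594
  Σ                    801.8241     6,318.9874
P = 801.8241; D_Mac = 7.88076 half-year periods = 3.94038 yrs; D_mod = 3.94038/(1+0.03225) = 3.81728 yrs.
ΔP/P ≈ -D_mod · Δy = -3.81728 × (-0.0225) = +0.085889 = +8.5889%.

+8.589%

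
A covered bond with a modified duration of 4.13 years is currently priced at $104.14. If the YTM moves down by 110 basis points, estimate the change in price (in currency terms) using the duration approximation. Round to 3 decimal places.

+$4.731

Duration approximation: ΔP/P ≈ -D_mod · Δy = -4.13 × (-0.011) = +0.045430.
ΔP ≈ 104.14 × (+0.045430) = +4.7310802.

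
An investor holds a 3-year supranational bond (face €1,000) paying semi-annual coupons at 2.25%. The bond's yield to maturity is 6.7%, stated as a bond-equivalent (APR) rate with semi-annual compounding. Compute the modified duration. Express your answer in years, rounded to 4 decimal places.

Periodic yield y = 0.0335. First find Macaulay duration:
  t   CF        PV=CF/(1+0.0335)^t    t·PV
  1        11.25        10.8853        10.8853
  2        11.25        10.5325        21.0650
  3        11.25        10.1911        30.5733
  4        11.25         9.8608        39.4431
  5        11.25         9.5411        47.7057
  6     1,011.25       829.8425     4,979.0547
  Σ                    880.8533     5,128.7271
P = 880.8533; Macaulay duration = 5,128.7271 / 880.8533 = 5.82245 half-year periods = 2.91123 years.
Modified duration = D_Mac / (1 + y) = 2.91123 / 1.0335 = 2.81686 years.

2.8169 years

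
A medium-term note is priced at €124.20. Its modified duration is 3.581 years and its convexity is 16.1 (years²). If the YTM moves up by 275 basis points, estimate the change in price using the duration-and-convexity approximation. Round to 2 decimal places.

Duration effect: -D_mod·Δy = -3.581 × (+0.0275) = -0.0984775
Convexity effect: ½·C·(Δy)² = 0.5 × 16.1 × (0.0275)² = +0.0060878125
ΔP/P ≈ -0.0984775 + 0.0060878125 = -0.0923896875
ΔP ≈ 124.20 × (-0.0923896875) = -11.4747991875.

-€11.47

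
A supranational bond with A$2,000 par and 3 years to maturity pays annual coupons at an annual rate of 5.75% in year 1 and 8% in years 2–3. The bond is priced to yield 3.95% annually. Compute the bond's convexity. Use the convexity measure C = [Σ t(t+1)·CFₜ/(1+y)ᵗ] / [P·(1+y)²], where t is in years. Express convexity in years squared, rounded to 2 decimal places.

10.26

With y = 0.0395:
  t   CF        PV=CF/(1+0.0395)^t    t·PV        t(t+1)·PV
  1       115.00       110.6301       110.6301         221.2602
  2       160.00       148.0713       296.1427         888.4280
  3     2,160.00     1,923.0044     5,769.0131      23,076.0524
  Σ                  2,181.7058     6,175.7859      24,185.7406
P = 2,181.7058.
Convexity = Σ t(t+1)·PV / [P·(1+y)²] = 24,185.7406 / (2,181.7058 × 1.080560) = 10.25922.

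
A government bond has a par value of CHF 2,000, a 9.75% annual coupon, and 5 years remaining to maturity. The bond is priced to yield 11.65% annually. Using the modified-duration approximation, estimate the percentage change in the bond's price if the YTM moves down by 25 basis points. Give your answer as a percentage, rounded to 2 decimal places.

+0.93%

Periodic yield y = 0.1165. Modified duration first:
  t   CF        PV=CF/(1+0.1165)^t    t·PV
  1       195.00       174.6529       174.6529
  2       195.00       156.4290       312.8579
  3       195.00       140.1065       420.3196
  4       195.00       125.4873       501.9491
  5     2,195.00     1,265.1467     6,325.7335
  Σ                  1,861.8224     7,735.5131
P = 1,861.8224; D_Mac = 4.15481 yrs; D_mod = 4.15481/(1+0.1165) = 3.72128 yrs.
ΔP/P ≈ -D_mod · Δy = -3.72128 × (-0.0025) = +0.009303 = +0.9303%.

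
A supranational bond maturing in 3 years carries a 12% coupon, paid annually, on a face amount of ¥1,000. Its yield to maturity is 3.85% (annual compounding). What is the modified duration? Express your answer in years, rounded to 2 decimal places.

Periodic yield y = 0.0385. First find Macaulay duration:
  t   CF        PV=CF/(1+0.0385)^t    t·PV
  1       120.00       115.5513       115.5513
  2       120.00       111.2675       222.5350
  3     1,120.00       999.9966     2,999.9898
  Σ                  1,226.8153     3,338.0760
P = 1,226.8153; Macaulay duration = 3,338.0760 / 1,226.8153 = 2.72093 years.
Modified duration = D_Mac / (1 + y) = 2.72093 / 1.0385 = 2.62006 years.

2.62 years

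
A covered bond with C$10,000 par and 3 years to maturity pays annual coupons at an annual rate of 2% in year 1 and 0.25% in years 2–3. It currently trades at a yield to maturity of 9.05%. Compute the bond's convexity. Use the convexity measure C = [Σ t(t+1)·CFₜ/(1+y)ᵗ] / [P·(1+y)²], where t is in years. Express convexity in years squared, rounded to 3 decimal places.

9.883

With y = 0.0905:
  t   CF        PV=CF/(1+0.0905)^t    t·PV        t(t+1)·PV
  1       200.00       183.4021       183.4021         366.8042
  2        25.00        21.0227        42.0454         126.1363
  3    10,025.00     7,730.4962    23,191.4886      92,765.9545
  Σ                  7,934.9210    23,416.9362      93,258.8950
P = 7,934.9210.
Convexity = Σ t(t+1)·PV / [P·(1+y)²] = 93,258.8950 / (7,934.9210 × 1.189190) = 9.88317.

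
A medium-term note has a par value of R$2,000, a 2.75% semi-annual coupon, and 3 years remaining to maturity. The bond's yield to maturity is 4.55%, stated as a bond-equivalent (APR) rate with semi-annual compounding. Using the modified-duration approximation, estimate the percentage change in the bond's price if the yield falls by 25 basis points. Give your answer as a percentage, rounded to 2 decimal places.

+0.71%

Periodic yield y = 0.02275. Modified duration first:
  t   CF        PV=CF/(1+0.02275)^t    t·PV
  1        27.50        26.8883        26.8883
  2        27.50        26.2902        52.5804
  3        27.50        25.7054        77.1162
  4        27.50        25.1336       100.5344
  5        27.50        24.5745       122.8727
  6     2,027.50     1,771.5113    10,629.0680
  Σ                  1,900.1033    11,009.0599
P = 1,900.1033; D_Mac = 5.79393 half-year periods = 2.89696 yrs; D_mod = 2.89696/(1+0.02275) = 2.83252 yrs.
ΔP/P ≈ -D_mod · Δy = -2.83252 × (-0.0025) = +0.007081 = +0.7081%.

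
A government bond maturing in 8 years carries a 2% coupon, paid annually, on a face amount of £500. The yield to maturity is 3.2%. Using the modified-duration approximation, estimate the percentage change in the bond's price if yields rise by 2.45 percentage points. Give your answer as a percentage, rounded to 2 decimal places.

Periodic yield y = 0.032. Modified duration first:
  t   CF        PV=CF/(1+0.032)^t    t·PV
  1        10.00         9.6899         9.6899
  2        10.00         9.3895        18.7789
  3        10.00         9.0983        27.2949
  4        10.00         8.8162        35.2648
  5        10.00         8.5428        42.7141
  6        10.00         8.2779        49.6676
  7        10.00         8.0213        56.1488
  8       510.00       396.3990     3,171.1923
  Σ                    458.2349     3,410.7514
P = 458.2349; D_Mac = 7.44324 yrs; D_mod = 7.44324/(1+0.032) = 7.21244 yrs.
ΔP/P ≈ -D_mod · Δy = -7.21244 × (+0.0245) = -0.176705 = -17.6705%.

-17.67%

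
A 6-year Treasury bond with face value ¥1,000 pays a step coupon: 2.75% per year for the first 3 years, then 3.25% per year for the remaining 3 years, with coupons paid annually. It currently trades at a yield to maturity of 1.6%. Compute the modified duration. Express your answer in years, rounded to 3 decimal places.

Periodic yield y = 0.016. First find Macaulay duration:
  t   CF        PV=CF/(1+0.016)^t    t·PV
  1        27.50        27.0669        27.0669
  2        27.50        26.6407        53.2814
  3        27.50        26.2211        78.6634
  4        32.50        30.5006       122.0024
  5        32.50        30.0203       150.1014
  6     1,032.50       938.7022     5,632.2129
  Σ                  1,079.1518     6,063.3285
P = 1,079.1518; Macaulay duration = 6,063.3285 / 1,079.1518 = 5.61861 years.
Modified duration = D_Mac / (1 + y) = 5.61861 / 1.016 = 5.53012 years.

5.530 years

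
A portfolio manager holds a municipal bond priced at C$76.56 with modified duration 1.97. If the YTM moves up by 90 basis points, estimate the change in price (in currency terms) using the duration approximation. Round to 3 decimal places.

-C$1.357

Duration approximation: ΔP/P ≈ -D_mod · Δy = -1.97 × (+0.009) = -0.017730.
ΔP ≈ 76.56 × (-0.017730) = -1.3574088.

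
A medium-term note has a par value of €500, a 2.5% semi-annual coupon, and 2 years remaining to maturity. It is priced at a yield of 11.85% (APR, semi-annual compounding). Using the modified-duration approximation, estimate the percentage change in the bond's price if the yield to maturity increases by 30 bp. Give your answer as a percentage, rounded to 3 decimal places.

Periodic yield y = 0.05925. Modified duration first:
  t   CF        PV=CF/(1+0.05925)^t    t·PV
  1         6.25         5.9004         5.9004
  2         6.25         5.5704        11.1407
  3         6.25         5.2588        15.7763
  4       506.25       402.1343     1,608.5373
  Σ                    418.8639     1,641.3547
P = 418.8639; D_Mac = 3.91859 half-year periods = 1.95929 yrs; D_mod = 1.95929/(1+0.05925) = 1.84970 yrs.
ΔP/P ≈ -D_mod · Δy = -1.84970 × (+0.003) = -0.005549 = -0.5549%.

-0.555%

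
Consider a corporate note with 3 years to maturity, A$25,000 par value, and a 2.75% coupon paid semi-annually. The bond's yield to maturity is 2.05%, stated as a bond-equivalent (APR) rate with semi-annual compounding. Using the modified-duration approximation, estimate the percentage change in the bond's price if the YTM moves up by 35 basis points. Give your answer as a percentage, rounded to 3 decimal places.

Periodic yield y = 0.01025. Modified duration first:
  t   CF        PV=CF/(1+0.01025)^t    t·PV
  1       343.75       340.2623       340.2623
  2       343.75       336.8100       673.6200
  3       343.75       333.3927     1,000.1782
  4       343.75       330.0101     1,320.0405
  5       343.75       326.6618     1,633.3092
  6    25,343.75    23,839.5318   143,037.1906
  Σ                 25,506.6688   148,004.6009
P = 25,506.6688; D_Mac = 5.80258 half-year periods = 2.90129 yrs; D_mod = 2.90129/(1+0.01025) = 2.87186 yrs.
ΔP/P ≈ -D_mod · Δy = -2.87186 × (+0.0035) = -0.010051 = -1.0051%.

-1.005%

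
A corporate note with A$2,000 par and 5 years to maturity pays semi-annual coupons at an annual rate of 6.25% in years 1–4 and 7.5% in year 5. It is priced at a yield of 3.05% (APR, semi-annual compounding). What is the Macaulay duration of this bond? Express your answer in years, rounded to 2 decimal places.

Periodic yield y = 0.01525. Discount each cash flow and weight by its period:
  t   CF        PV=CF/(1+0.01525)^t    t·PV
  1        62.50        61.5612        61.5612
  2        62.50        60.6365       121.2730
  3        62.50        59.7257       179.1770
  4        62.50        58.8285       235.3141
  5        62.50        57.9449       289.7244
  6        62.50        57.0745       342.4469
  7        62.50        56.2172       393.5202
  8        62.50        55.3727       442.9819
  9        75.00        65.4492       589.0427
  10    2,075.00     1,783.5616    17,835.6162
  Σ                  2,316.3720    20,490.6577
Price P = Σ PV = 2,316.3720.
Macaulay duration = Σ(t·PV) / P = 20,490.6577 / 2,316.3720 = 8.84601 half-year periods.
In years: 8.84601 / 2 = 4.42301 years.

4.42 years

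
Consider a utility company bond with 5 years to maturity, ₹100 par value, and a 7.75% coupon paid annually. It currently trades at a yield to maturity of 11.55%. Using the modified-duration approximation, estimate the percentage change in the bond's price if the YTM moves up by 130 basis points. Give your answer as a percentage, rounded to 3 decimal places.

Periodic yield y = 0.1155. Modified duration first:
  t   CF        PV=CF/(1+0.1155)^t    t·PV
  1         7.75         6.9476         6.9476
  2         7.75         6.2282        12.4564
  3         7.75         5.5833        16.7500
  4         7.75         5.0052        20.0209
  5       107.75        62.3835       311.9173
  Σ                     86.1478       368.0921
P = 86.1478; D_Mac = 4.27280 yrs; D_mod = 4.27280/(1+0.1155) = 3.83039 yrs.
ΔP/P ≈ -D_mod · Δy = -3.83039 × (+0.013) = -0.049795 = -4.9795%.

-4.980%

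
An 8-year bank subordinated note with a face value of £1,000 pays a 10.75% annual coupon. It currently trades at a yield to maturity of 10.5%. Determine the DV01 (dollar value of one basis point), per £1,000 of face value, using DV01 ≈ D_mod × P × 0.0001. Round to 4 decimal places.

£0.5286

Periodic yield y = 0.105.
  t   CF        PV=CF/(1+0.105)^t    t·PV
  1       107.50        97.2851        97.2851
  2       107.50        88.0408       176.0816
  3       107.50        79.6749       239.0248
  4       107.50        72.1040       288.4160
  5       107.50        65.2525       326.2624
  6       107.50        59.0520       354.3122
  7       107.50        53.4407       374.0852
  8     1,107.50       498.2479     3,985.9835
  Σ                  1,013.0980     5,841.4507
P = 1,013.0980; D_Mac = 5.76593 yrs; D_mod = 5.21804 yrs.
DV01 ≈ 5.21804 × 1,013.0980 × 0.0001 = 0.528638.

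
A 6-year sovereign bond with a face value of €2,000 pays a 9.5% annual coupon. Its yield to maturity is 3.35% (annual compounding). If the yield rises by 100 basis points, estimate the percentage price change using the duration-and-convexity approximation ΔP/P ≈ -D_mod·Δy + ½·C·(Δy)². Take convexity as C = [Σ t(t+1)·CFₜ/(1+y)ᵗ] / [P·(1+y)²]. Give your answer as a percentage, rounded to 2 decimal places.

-4.69%

With y = 0.0335:
  t   CF        PV=CF/(1+0.0335)^t    t·PV        t(t+1)·PV
  1       190.00       183.8413       183.8413         367.6826
  2       190.00       177.8823       355.7645       1,067.2936
  3       190.00       172.1164       516.3491       2,065.3963
  4       190.00       166.5374       666.1494       3,330.7472
  5       190.00       161.1392       805.6960       4,834.1759
  6     2,190.00     1,797.1372    10,782.8231      75,479.7615
  Σ                  2,658.6537    13,310.6234      87,145.0572
P = 2,658.6537; D_Mac = 5.00653 yrs; D_mod = 4.84425 yrs; C = 30.68740.
Duration effect: -4.84425 × (+0.01) = -0.048442
Convexity effect: 0.5 × 30.68740 × (0.01)² = +0.0015344
ΔP/P ≈ -0.048442 + 0.0015344 = -0.046908 = -4.6908%.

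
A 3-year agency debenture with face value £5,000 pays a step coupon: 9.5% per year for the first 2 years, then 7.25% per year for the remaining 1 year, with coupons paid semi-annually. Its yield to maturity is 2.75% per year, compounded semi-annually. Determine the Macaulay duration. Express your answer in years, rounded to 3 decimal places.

2.710 years

Periodic yield y = 0.01375. Discount each cash flow and weight by its period:
  t   CF        PV=CF/(1+0.01375)^t    t·PV
  1       237.50       234.2787       234.2787
  2       237.50       231.1010       462.2021
  3       237.50       227.9665       683.8995
  4       237.50       224.8745       899.4979
  5       181.25       169.2870       846.4351
  6     5,181.25     4,773.6365    28,641.8189
  Σ                  5,861.1442    31,768.1321
Price P = Σ PV = 5,861.1442.
Macaulay duration = Σ(t·PV) / P = 31,768.1321 / 5,861.1442 = 5.42012 half-year periods.
In years: 5.42012 / 2 = 2.71006 years.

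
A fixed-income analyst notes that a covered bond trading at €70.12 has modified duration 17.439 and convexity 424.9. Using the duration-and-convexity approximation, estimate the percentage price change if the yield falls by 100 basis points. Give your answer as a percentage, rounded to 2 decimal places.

+19.56%

Duration effect: -D_mod·Δy = -17.439 × (-0.01) = +0.174390
Convexity effect: ½·C·(Δy)² = 0.5 × 424.9 × (-0.01)² = +0.0212450
ΔP/P ≈ +0.174390 + 0.0212450 = +0.195635
= +19.5635%.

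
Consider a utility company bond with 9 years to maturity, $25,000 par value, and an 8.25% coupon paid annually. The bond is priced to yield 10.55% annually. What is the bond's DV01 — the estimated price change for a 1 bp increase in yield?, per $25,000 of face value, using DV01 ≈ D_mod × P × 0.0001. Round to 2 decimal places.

$12.82

Periodic yield y = 0.1055.
  t   CF        PV=CF/(1+0.1055)^t    t·PV
  1     2,062.50     1,865.6716     1,865.6716
  2     2,062.50     1,687.6270     3,375.2540
  3     2,062.50     1,526.5735     4,579.7205
  4     2,062.50     1,380.8896     5,523.5585
  5     2,062.50     1,249.1087     6,245.5433
  6     2,062.50     1,129.9038     6,779.4229
  7     2,062.50     1,022.0749     7,154.5244
  8     2,062.50       924.5363     7,396.2906
  9    27,062.50    10,973.3490    98,760.1409
  Σ                 21,759.7345   141,680.1268
P = 21,759.7345; D_Mac = 6.51111 yrs; D_mod = 5.88975 yrs.
DV01 ≈ 5.88975 × 21,759.7345 × 0.0001 = 12.815932.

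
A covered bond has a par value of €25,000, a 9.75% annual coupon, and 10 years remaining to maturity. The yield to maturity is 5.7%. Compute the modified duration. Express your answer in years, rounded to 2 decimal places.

6.84 years

Periodic yield y = 0.057. First find Macaulay duration:
  t   CF        PV=CF/(1+0.057)^t    t·PV
  1     2,437.50     2,306.0549     2,306.0549
  2     2,437.50     2,181.6981     4,363.3962
  3     2,437.50     2,064.0474     6,192.1421
  4     2,437.50     1,952.7411     7,810.9645
  5     2,437.50     1,847.4372     9,237.1861
  6     2,437.50     1,747.8119    10,486.8716
  7     2,437.50     1,653.5591    11,574.9135
  8     2,437.50     1,564.3889    12,515.1112
  9     2,437.50     1,480.0273    13,320.2461
  10   27,437.50    15,761.3954   157,613.9541
  Σ                 32,559.1613   235,420.8403
P = 32,559.1613; Macaulay duration = 235,420.8403 / 32,559.1613 = 7.23056 years.
Modified duration = D_Mac / (1 + y) = 7.23056 / 1.057 = 6.84064 years.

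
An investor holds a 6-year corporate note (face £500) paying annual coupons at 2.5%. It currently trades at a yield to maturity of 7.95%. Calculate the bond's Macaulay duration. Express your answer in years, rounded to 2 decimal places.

Periodic yield y = 0.0795. Discount each cash flow and weight by its year:
  t   CF        PV=CF/(1+0.0795)^t    t·PV
  1        12.50        11.5794        11.5794
  2        12.50        10.7267        21.4533
  3        12.50         9.9367        29.8101
  4        12.50         9.2049        36.8196
  5        12.50         8.5270        42.6351
  6       512.50       323.8605     1,943.1630
  Σ                    373.8352     2,085.4606
Price P = Σ PV = 373.8352.
Macaulay duration = Σ(t·PV) / P = 2,085.4606 / 373.8352 = 5.57856 years.

5.58 years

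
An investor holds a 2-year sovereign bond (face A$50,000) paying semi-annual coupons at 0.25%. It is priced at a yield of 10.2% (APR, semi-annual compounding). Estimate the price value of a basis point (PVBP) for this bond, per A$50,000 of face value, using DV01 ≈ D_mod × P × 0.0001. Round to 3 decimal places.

Periodic yield y = 0.051.
  t   CF        PV=CF/(1+0.051)^t    t·PV
  1        62.50        59.4672        59.4672
  2        62.50        56.5815       113.1630
  3        62.50        53.8359       161.5077
  4    50,062.50    41,030.0144   164,120.0576
  Σ                 41,199.8990   164,454.1954
P = 41,199.8990; D_Mac = 3.99162 half-year periods = 1.99581 yrs; D_mod = 1.89896 yrs.
DV01 ≈ 1.89896 × 41,199.8990 × 0.0001 = 7.823701.

A$7.824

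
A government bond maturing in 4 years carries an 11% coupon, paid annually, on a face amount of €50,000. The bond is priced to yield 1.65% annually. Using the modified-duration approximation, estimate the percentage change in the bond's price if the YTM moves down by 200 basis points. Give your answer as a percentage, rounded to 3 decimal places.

+6.940%

Periodic yield y = 0.0165. Modified duration first:
  t   CF        PV=CF/(1+0.0165)^t    t·PV
  1     5,500.00     5,410.7231     5,410.7231
  2     5,500.00     5,322.8953    10,645.7906
  3     5,500.00     5,236.4932    15,709.4795
  4    55,500.00    51,983.2528   207,933.0110
  Σ                 67,953.3643   239,699.0042
P = 67,953.3643; D_Mac = 3.52740 yrs; D_mod = 3.52740/(1+0.0165) = 3.47015 yrs.
ΔP/P ≈ -D_mod · Δy = -3.47015 × (-0.02) = +0.069403 = +6.9403%.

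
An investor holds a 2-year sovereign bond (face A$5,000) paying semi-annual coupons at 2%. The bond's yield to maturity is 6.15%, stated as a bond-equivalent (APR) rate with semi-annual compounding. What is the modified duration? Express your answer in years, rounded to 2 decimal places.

1.91 years

Periodic yield y = 0.03075. First find Macaulay duration:
  t   CF        PV=CF/(1+0.03075)^t    t·PV
  1        50.00        48.5084        48.5084
  2        50.00        47.0612        94.1225
  3        50.00        45.6573       136.9718
  4     5,050.00     4,473.8148    17,895.2593
  Σ                  4,615.0417    18,174.8620
P = 4,615.0417; Macaulay duration = 18,174.8620 / 4,615.0417 = 3.93818 half-year periods = 1.96909 years.
Modified duration = D_Mac / (1 + y) = 1.96909 / 1.03075 = 1.91035 years.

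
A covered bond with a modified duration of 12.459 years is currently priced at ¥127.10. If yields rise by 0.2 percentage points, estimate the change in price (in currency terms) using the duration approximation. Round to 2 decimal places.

-¥3.17

Duration approximation: ΔP/P ≈ -D_mod · Δy = -12.459 × (+0.002) = -0.024918.
ΔP ≈ 127.10 × (-0.024918) = -3.1670778.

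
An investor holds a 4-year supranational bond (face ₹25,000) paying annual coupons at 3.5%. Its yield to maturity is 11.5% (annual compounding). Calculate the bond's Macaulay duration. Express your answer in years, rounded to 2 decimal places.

Periodic yield y = 0.115. Discount each cash flow and weight by its year:
  t   CF        PV=CF/(1+0.115)^t    t·PV
  1       875.00       784.7534       784.7534
  2       875.00       703.8147     1,407.6294
  3       875.00       631.2239     1,893.6718
  4    25,875.00    16,740.9804    66,963.9218
  Σ                 18,860.7724    71,049.9762
Price P = Σ PV = 18,860.7724.
Macaulay duration = Σ(t·PV) / P = 71,049.9762 / 18,860.7724 = 3.76708 years.

3.77 years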